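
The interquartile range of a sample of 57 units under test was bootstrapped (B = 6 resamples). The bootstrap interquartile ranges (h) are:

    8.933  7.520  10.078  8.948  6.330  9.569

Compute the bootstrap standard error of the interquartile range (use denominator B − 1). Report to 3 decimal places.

SE* = 1.390

Bootstrap SE is the standard deviation of the 6 replicate interquartile ranges.
Mean of replicates: (8.933 + 7.520 + 10.078 + 8.948 + 6.330 + 9.569) / 6 = 51.3780 / 6 = 8.5630
Sum of squared deviations: (+0.3700)² + (−1.0430)² + (+1.5150)² + (+0.3850)² + (−2.2330)² + (+1.0060)² = 9.6665
Variance = 9.6665 / 5 = 1.9333
SE* = √1.9333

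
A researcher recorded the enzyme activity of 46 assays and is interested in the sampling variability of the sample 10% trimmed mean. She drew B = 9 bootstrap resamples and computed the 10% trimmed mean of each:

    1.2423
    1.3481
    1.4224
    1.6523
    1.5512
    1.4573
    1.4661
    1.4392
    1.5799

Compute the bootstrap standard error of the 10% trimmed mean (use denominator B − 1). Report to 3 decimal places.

SE* = 0.123

Bootstrap SE is the standard deviation of the 9 replicate 10% trimmed means.
Mean of replicates: (1.2423 + 1.3481 + 1.4224 + 1.6523 + 1.5512 + 1.4573 + 1.4661 + 1.4392 + 1.5799) / 9 = 13.15880 / 9 = 1.46209
Sum of squared deviations: (−0.21979)² + (−0.11399)² + (−0.03969)² + (+0.19021)² + (+0.08911)² + (−0.00479)² + (+0.00401)² + (−0.02289)² + (+0.11781)² = 0.12144
Variance = 0.12144 / 8 = 0.01518
SE* = √0.01518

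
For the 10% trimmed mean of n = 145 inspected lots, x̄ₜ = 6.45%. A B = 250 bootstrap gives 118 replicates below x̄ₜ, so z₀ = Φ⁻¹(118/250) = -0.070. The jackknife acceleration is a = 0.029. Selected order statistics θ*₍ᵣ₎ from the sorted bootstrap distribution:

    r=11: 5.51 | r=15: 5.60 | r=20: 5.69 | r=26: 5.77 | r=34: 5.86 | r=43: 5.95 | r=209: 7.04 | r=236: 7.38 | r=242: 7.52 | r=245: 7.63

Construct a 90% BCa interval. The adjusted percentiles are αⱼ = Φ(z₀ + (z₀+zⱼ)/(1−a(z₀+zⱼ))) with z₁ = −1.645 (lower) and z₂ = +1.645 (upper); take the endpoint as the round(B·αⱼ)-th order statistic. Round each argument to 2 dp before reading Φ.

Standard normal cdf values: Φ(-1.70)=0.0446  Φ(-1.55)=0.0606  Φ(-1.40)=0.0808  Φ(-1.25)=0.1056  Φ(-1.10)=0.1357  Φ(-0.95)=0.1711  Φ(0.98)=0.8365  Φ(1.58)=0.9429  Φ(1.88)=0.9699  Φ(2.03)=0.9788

Lower: z₀ + z₁ = -0.070 + (-1.645) = -1.715; 1 − a(z₀+z₁) = 1 − (0.029)(-1.715) = 1.0497; argument = -0.070 + (-1.715)/1.0497 = -1.7037 → -1.70.
α₁ = Φ(-1.70) = 0.0446; rank = round(250 × 0.0446) = 11; θ*₍11₎ = 5.51.
Upper: z₀ + z₂ = 1.575; 1 − a(z₀+z₂) = 0.9543; argument = 1.5804 → 1.58; α₂ = 0.9429; rank = 236; θ*₍236₎ = 7.38.

(5.51, 7.38)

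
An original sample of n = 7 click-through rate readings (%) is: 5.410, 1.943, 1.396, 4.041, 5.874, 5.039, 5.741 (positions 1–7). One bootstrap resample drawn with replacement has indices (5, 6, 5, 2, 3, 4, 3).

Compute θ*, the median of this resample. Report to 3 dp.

θ* = 4.041

Resample values: 5.874, 5.039, 5.874, 1.943, 1.396, 4.041, 1.396.
Sorted: 1.396, 1.396, 1.943, 4.041, 5.039, 5.874, 5.874
Median = middle value = 4.041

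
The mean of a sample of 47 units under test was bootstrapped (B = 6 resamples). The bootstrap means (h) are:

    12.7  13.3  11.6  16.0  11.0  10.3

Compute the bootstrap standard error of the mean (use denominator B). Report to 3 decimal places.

Bootstrap SE is the standard deviation of the 6 replicate means.
Mean of replicates: (12.7 + 13.3 + 11.6 + 16.0 + 11.0 + 10.3) / 6 = 74.9000 / 6 = 12.4833
Sum of squared deviations: (+0.2167)² + (+0.8167)² + (−0.8833)² + (+3.5167)² + (−1.4833)² + (−2.1833)² = 20.8283
Variance = 20.8283 / 6 = 3.4714
SE* = √3.4714

SE* = 1.863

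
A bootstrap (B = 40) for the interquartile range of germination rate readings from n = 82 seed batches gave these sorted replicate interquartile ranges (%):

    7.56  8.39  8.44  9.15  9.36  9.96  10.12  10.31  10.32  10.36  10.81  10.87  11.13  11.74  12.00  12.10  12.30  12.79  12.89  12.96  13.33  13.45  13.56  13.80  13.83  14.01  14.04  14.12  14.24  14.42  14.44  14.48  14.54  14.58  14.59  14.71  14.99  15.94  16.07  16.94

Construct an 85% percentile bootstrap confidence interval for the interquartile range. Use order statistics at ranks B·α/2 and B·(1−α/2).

(8.44, 14.99)

α = 0.15; lower rank = 40 × 0.075 = 3; upper rank = 40 × 0.925 = 37.
The 3rd smallest replicate is 8.44; the 37th is 14.99.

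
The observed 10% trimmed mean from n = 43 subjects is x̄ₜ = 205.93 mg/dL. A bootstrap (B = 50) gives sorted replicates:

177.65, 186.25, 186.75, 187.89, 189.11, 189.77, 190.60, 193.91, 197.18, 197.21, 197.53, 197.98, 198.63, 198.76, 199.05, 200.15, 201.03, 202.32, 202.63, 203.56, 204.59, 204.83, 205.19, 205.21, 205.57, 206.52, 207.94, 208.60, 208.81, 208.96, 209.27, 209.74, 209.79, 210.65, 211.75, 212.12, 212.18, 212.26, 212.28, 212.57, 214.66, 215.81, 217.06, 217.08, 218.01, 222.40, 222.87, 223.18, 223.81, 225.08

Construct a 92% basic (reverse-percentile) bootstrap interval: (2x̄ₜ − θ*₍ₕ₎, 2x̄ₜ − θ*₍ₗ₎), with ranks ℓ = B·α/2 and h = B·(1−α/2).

Percentile endpoints at ranks 2 and 48: θ*₍2₎ = 186.25, θ*₍48₎ = 223.18.
Basic interval reflects these around x̄ₜ:
  lower = 2 × 205.93 − 223.18 = 188.68
  upper = 2 × 205.93 − 186.25 = 225.61

(188.68, 225.61)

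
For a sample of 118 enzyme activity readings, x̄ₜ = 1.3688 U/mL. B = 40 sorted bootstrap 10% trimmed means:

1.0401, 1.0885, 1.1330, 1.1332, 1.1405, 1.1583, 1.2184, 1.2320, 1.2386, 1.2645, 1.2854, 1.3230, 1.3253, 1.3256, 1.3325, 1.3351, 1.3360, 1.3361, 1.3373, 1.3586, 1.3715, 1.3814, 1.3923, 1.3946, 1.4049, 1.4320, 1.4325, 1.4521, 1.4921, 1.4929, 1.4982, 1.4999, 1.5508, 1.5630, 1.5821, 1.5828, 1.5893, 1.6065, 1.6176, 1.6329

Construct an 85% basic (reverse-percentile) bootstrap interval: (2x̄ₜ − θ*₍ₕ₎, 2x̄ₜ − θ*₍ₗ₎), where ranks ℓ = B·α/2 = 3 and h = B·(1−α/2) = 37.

(1.1483, 1.6046)

Percentile endpoints at ranks 3 and 37: θ*₍3₎ = 1.1330, θ*₍37₎ = 1.5893.
Basic interval reflects these around x̄ₜ:
  lower = 2 × 1.3688 − 1.5893 = 1.1483
  upper = 2 × 1.3688 − 1.1330 = 1.6046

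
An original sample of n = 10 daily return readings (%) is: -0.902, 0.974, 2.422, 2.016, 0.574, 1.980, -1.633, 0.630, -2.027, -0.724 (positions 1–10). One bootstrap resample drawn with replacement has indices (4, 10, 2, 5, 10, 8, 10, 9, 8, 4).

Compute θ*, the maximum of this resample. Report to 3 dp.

Resample values: 2.016, -0.724, 0.974, 0.574, -0.724, 0.630, -0.724, -2.027, 0.630, 2.016.
Maximum = 2.016

θ* = 2.016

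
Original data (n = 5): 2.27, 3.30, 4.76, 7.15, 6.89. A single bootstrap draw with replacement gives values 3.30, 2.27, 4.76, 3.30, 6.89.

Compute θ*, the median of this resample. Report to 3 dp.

θ* = 3.300

Sorted: 2.27, 3.30, 3.30, 4.76, 6.89
Median = middle value = 3.300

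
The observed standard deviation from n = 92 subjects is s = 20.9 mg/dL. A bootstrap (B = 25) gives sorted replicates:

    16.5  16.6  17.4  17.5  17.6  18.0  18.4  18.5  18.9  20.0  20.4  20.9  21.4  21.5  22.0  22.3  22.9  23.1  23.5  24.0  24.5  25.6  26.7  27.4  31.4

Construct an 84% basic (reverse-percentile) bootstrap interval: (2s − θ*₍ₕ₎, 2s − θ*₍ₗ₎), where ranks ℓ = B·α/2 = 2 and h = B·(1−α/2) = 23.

Percentile endpoints at ranks 2 and 23: θ*₍2₎ = 16.6, θ*₍23₎ = 26.7.
Basic interval reflects these around s:
  lower = 2 × 20.9 − 26.7 = 15.1
  upper = 2 × 20.9 − 16.6 = 25.2

(15.1, 25.2)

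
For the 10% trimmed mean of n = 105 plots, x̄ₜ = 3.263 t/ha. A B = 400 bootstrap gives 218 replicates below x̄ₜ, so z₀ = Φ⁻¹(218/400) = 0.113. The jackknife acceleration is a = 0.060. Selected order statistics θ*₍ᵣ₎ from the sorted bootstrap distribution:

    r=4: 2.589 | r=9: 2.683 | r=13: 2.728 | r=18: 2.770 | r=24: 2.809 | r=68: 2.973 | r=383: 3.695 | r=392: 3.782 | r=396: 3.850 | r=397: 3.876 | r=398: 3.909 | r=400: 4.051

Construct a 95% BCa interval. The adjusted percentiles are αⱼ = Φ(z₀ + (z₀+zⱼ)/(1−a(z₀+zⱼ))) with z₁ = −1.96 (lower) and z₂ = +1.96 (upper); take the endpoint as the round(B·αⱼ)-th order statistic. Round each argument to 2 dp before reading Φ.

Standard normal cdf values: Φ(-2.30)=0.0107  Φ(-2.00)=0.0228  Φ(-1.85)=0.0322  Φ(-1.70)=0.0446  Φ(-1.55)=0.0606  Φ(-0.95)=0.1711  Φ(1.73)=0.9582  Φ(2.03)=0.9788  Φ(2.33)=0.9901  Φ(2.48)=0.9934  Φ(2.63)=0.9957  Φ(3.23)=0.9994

(2.809, 3.876)

Lower: z₀ + z₁ = 0.113 + (-1.960) = -1.847; 1 − a(z₀+z₁) = 1 − (0.060)(-1.847) = 1.1108; argument = 0.113 + (-1.847)/1.1108 = -1.5497 → -1.55.
α₁ = Φ(-1.55) = 0.0606; rank = round(400 × 0.0606) = 24; θ*₍24₎ = 2.809.
Upper: z₀ + z₂ = 2.073; 1 − a(z₀+z₂) = 0.8756; argument = 2.4805 → 2.48; α₂ = 0.9934; rank = 397; θ*₍397₎ = 3.876.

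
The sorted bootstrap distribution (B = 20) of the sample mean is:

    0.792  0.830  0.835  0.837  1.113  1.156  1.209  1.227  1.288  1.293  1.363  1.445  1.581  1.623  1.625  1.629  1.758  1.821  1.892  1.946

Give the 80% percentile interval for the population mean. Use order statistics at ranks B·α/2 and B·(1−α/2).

α = 0.20; lower rank = 20 × 0.100 = 2; upper rank = 20 × 0.900 = 18.
The 2nd smallest replicate is 0.830; the 18th is 1.821.

(0.830, 1.821)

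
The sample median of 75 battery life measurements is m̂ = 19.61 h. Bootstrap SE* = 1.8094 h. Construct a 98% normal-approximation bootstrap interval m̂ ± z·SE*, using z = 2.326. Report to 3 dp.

Margin = 2.326 × 1.8094 = 4.2087
Interval: 19.61 ± 4.2087

(15.401, 23.819)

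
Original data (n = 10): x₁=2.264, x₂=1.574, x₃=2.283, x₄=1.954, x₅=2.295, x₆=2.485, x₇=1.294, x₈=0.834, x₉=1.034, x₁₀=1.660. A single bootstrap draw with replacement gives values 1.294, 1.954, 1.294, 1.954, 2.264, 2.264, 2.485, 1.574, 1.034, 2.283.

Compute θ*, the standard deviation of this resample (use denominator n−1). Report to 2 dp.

θ* = 0.51

Mean = 1.8400; sum of squared deviations = 2.3144
s² = 2.3144 / 9 = 0.2572
s = √0.2572 = 0.51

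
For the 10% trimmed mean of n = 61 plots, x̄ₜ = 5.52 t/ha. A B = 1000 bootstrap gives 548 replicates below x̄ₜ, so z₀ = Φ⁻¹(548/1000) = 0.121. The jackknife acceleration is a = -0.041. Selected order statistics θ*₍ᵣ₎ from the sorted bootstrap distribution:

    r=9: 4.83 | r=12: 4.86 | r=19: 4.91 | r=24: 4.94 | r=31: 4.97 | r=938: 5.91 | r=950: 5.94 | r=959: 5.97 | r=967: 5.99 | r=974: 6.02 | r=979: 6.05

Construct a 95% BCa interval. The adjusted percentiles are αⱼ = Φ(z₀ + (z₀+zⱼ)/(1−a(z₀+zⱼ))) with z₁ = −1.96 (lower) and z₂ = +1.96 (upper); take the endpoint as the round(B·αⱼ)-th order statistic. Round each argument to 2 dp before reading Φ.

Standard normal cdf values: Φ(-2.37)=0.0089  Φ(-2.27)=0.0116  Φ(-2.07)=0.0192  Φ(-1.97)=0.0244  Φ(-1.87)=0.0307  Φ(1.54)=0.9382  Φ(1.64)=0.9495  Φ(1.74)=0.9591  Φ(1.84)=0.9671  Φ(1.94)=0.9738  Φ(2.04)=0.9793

(4.97, 6.05)

Lower: z₀ + z₁ = 0.121 + (-1.960) = -1.839; 1 − a(z₀+z₁) = 1 − (-0.041)(-1.839) = 0.9246; argument = 0.121 + (-1.839)/0.9246 = -1.8680 → -1.87.
α₁ = Φ(-1.87) = 0.0307; rank = round(1000 × 0.0307) = 31; θ*₍31₎ = 4.97.
Upper: z₀ + z₂ = 2.081; 1 − a(z₀+z₂) = 1.0853; argument = 2.0384 → 2.04; α₂ = 0.9793; rank = 979; θ*₍979₎ = 6.05.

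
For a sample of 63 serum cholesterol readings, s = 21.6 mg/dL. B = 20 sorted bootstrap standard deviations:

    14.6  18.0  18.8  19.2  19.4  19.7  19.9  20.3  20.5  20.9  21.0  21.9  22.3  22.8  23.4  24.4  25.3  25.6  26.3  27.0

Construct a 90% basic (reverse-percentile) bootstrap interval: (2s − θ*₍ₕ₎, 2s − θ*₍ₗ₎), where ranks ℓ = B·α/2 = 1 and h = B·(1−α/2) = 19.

Percentile endpoints at ranks 1 and 19: θ*₍1₎ = 14.6, θ*₍19₎ = 26.3.
Basic interval reflects these around s:
  lower = 2 × 21.6 − 26.3 = 16.9
  upper = 2 × 21.6 − 14.6 = 28.6

(16.9, 28.6)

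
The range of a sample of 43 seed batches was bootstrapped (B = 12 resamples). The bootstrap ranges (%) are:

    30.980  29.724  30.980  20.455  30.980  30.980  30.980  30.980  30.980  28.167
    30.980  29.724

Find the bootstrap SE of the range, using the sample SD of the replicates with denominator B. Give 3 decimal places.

SE* = 2.900

Bootstrap SE is the standard deviation of the 12 replicate ranges.
Mean of replicates: (30.980 + 29.724 + 30.980 + 20.455 + 30.980 + 30.980 + 30.980 + 30.980 + 30.980 + 28.167 + 30.980 + 29.724) / 12 = 355.9100 / 12 = 29.6592
Sum of squared deviations: (+1.3208)² + (+0.0648)² + (+1.3208)² + (−9.2042)² + (+1.3208)² + (+1.3208)² + (+1.3208)² + (+1.3208)² + (+1.3208)² + (−1.4922)² + (+1.3208)² + (+0.0648)² = 100.9085
Variance = 100.9085 / 12 = 8.4090
SE* = √8.4090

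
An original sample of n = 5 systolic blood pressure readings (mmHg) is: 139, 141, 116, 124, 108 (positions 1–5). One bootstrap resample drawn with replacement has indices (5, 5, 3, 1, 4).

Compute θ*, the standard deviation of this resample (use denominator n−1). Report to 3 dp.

θ* = 13.000

Resample values: 108, 108, 116, 139, 124.
Mean = 119.0000; sum of squared deviations = 676.0000
s² = 676.0000 / 4 = 169.0000
s = √169.0000 = 13.000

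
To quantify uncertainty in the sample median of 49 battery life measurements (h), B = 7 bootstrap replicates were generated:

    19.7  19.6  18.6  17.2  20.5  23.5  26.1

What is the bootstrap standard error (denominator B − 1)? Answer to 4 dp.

SE* = 3.0522

Bootstrap SE is the standard deviation of the 7 replicate medians.
Mean of replicates: (19.7 + 19.6 + 18.6 + 17.2 + 20.5 + 23.5 + 26.1) / 7 = 145.20000 / 7 = 20.74286
Sum of squared deviations: (−1.04286)² + (−1.14286)² + (−2.14286)² + (−3.54286)² + (−0.24286)² + (+2.75714)² + (+5.35714)² = 55.89714
Variance = 55.89714 / 6 = 9.31619
SE* = √9.31619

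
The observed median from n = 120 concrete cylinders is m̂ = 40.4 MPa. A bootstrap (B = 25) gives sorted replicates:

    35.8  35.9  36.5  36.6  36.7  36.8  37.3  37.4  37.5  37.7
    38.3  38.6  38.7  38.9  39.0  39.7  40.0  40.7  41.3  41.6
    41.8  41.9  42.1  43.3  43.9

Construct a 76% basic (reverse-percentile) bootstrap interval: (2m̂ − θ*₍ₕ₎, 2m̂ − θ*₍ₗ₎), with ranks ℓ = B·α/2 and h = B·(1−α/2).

(38.9, 44.3)

Percentile endpoints at ranks 3 and 22: θ*₍3₎ = 36.5, θ*₍22₎ = 41.9.
Basic interval reflects these around m̂:
  lower = 2 × 40.4 − 41.9 = 38.9
  upper = 2 × 40.4 − 36.5 = 44.3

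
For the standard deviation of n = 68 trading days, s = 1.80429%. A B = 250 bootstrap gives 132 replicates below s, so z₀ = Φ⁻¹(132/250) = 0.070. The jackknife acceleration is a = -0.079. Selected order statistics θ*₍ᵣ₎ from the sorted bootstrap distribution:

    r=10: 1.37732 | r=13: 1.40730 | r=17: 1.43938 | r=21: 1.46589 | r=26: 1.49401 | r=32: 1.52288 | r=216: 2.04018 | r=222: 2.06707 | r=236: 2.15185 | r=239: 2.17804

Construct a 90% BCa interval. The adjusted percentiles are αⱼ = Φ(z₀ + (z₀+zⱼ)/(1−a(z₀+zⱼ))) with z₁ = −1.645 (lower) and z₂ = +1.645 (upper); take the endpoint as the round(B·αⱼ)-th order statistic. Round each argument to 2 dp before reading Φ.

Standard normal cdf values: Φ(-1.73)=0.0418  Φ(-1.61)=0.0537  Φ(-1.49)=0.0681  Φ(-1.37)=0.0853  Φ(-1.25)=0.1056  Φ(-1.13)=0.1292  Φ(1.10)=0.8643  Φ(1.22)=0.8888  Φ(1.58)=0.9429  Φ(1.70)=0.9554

(1.37732, 2.15185)

Lower: z₀ + z₁ = 0.070 + (-1.645) = -1.575; 1 − a(z₀+z₁) = 1 − (-0.079)(-1.575) = 0.8756; argument = 0.070 + (-1.575)/0.8756 = -1.7288 → -1.73.
α₁ = Φ(-1.73) = 0.0418; rank = round(250 × 0.0418) = 10; θ*₍10₎ = 1.37732.
Upper: z₀ + z₂ = 1.715; 1 − a(z₀+z₂) = 1.1355; argument = 1.5804 → 1.58; α₂ = 0.9429; rank = 236; θ*₍236₎ = 2.15185.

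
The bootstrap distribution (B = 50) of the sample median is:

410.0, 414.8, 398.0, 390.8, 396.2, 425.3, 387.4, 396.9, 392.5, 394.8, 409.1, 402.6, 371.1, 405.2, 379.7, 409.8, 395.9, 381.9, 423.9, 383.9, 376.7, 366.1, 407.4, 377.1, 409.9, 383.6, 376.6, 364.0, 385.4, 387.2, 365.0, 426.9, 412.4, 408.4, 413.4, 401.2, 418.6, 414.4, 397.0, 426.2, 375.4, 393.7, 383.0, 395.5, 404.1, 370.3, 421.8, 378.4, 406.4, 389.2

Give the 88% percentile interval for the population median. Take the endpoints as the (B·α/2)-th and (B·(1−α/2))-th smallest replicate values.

(366.1, 423.9)

Sorted replicates: 364.0, 365.0, 366.1, 370.3, 371.1, 375.4, 376.6, 376.7, 377.1, 378.4, 379.7, 381.9, 383.0, 383.6, 383.9, 385.4, 387.2, 387.4, 389.2, 390.8, 392.5, 393.7, 394.8, 395.5, 395.9, 396.2, 396.9, 397.0, 398.0, 401.2, 402.6, 404.1, 405.2, 406.4, 407.4, 408.4, 409.1, 409.8, 409.9, 410.0, 412.4, 413.4, 414.4, 414.8, 418.6, 421.8, 423.9, 425.3, 426.2, 426.9
α = 0.12; lower rank = 50 × 0.060 = 3; upper rank = 50 × 0.940 = 47.
The 3rd smallest replicate is 366.1; the 47th is 423.9.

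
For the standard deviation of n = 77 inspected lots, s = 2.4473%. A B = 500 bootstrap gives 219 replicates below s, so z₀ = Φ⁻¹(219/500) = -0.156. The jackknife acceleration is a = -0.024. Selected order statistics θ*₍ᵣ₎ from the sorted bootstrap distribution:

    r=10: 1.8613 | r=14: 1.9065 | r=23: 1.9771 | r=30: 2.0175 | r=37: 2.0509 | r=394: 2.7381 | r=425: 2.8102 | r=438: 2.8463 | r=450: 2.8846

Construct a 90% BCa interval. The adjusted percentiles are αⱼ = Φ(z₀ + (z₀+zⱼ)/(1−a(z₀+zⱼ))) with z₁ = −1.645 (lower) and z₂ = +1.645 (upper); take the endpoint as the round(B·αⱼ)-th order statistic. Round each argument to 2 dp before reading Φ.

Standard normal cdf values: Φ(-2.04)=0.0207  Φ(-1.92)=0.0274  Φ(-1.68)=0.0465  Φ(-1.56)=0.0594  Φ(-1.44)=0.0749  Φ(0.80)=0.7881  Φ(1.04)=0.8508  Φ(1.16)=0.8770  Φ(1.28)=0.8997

(1.8613, 2.8846)

Lower: z₀ + z₁ = -0.156 + (-1.645) = -1.801; 1 − a(z₀+z₁) = 1 − (-0.024)(-1.801) = 0.9568; argument = -0.156 + (-1.801)/0.9568 = -2.0384 → -2.04.
α₁ = Φ(-2.04) = 0.0207; rank = round(500 × 0.0207) = 10; θ*₍10₎ = 1.8613.
Upper: z₀ + z₂ = 1.489; 1 − a(z₀+z₂) = 1.0357; argument = 1.2816 → 1.28; α₂ = 0.8997; rank = 450; θ*₍450₎ = 2.8846.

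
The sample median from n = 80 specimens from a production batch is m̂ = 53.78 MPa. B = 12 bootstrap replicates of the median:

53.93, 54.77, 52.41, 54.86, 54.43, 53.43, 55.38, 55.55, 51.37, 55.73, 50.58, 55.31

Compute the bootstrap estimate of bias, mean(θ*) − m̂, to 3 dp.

bias = +0.199

mean(θ*) = (53.93 + 54.77 + 52.41 + 54.86 + 54.43 + 53.43 + 55.38 + 55.55 + 51.37 + 55.73 + 50.58 + 55.31) / 12 = 53.9792
bias = 53.9792 − 53.78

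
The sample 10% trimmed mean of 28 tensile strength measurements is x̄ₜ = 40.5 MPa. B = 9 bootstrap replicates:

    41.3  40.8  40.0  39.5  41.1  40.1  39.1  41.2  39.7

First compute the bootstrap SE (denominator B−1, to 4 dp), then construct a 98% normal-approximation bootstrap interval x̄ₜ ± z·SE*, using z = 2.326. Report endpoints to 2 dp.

(38.61, 42.39)

Mean of replicates = 40.3111; sum of squared deviations = 5.2689; SE* = √(5.2689/8) = 0.8115
Margin = 2.326 × 0.8115 = 1.888
Interval: 40.5 ± 1.888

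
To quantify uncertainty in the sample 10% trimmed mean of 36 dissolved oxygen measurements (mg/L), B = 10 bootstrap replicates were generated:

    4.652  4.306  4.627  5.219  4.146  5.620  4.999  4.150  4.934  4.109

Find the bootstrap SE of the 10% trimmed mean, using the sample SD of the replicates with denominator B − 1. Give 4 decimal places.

SE* = 0.5138

Bootstrap SE is the standard deviation of the 10 replicate 10% trimmed means.
Mean of replicates: (4.652 + 4.306 + 4.627 + 5.219 + 4.146 + 5.620 + 4.999 + 4.150 + 4.934 + 4.109) / 10 = 46.76200 / 10 = 4.67620
Sum of squared deviations: (−0.02420)² + (−0.37020)² + (−0.04920)² + (+0.54280)² + (−0.53020)² + (+0.94380)² + (+0.32280)² + (−0.52620)² + (+0.25780)² + (−0.56720)² = 2.37582
Variance = 2.37582 / 9 = 0.26398
SE* = √0.26398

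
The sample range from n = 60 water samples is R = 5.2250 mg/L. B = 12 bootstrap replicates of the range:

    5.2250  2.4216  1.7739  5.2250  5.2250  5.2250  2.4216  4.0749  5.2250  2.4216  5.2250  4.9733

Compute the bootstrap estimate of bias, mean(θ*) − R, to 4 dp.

mean(θ*) = (5.2250 + 2.4216 + 1.7739 + 5.2250 + 5.2250 + 5.2250 + 2.4216 + 4.0749 + 5.2250 + 2.4216 + 5.2250 + 4.9733) / 12 = 4.11974
bias = 4.11974 − 5.2250

bias = −1.1053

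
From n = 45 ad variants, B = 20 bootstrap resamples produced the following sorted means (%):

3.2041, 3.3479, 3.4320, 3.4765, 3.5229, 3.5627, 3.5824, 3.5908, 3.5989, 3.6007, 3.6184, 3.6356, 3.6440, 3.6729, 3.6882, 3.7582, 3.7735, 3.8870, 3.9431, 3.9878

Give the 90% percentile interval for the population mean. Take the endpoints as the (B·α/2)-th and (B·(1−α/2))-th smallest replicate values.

α = 0.10; lower rank = 20 × 0.050 = 1; upper rank = 20 × 0.950 = 19.
The 1st smallest replicate is 3.2041; the 19th is 3.9431.

(3.2041, 3.9431)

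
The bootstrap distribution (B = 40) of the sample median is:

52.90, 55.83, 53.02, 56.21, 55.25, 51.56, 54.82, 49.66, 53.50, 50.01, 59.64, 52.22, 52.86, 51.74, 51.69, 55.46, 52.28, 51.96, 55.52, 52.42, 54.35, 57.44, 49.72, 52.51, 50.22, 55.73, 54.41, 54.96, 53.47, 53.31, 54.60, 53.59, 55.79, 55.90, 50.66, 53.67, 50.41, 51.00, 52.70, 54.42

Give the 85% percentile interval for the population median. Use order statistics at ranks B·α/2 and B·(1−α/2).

Sorted replicates: 49.66, 49.72, 50.01, 50.22, 50.41, 50.66, 51.00, 51.56, 51.69, 51.74, 51.96, 52.22, 52.28, 52.42, 52.51, 52.70, 52.86, 52.90, 53.02, 53.31, 53.47, 53.50, 53.59, 53.67, 54.35, 54.41, 54.42, 54.60, 54.82, 54.96, 55.25, 55.46, 55.52, 55.73, 55.79, 55.83, 55.90, 56.21, 57.44, 59.64
α = 0.15; lower rank = 40 × 0.075 = 3; upper rank = 40 × 0.925 = 37.
The 3rd smallest replicate is 50.01; the 37th is 55.90.

(50.01, 55.90)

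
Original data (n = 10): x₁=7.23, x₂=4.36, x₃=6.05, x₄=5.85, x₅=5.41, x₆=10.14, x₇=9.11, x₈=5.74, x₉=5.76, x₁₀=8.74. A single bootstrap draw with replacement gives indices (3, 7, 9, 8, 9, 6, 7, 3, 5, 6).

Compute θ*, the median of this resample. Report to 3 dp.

Resample values: 6.05, 9.11, 5.76, 5.74, 5.76, 10.14, 9.11, 6.05, 5.41, 10.14.
Sorted: 5.41, 5.74, 5.76, 5.76, 6.05, 6.05, 9.11, 9.11, 10.14, 10.14
Median = average of the two middle values = 6.050

θ* = 6.050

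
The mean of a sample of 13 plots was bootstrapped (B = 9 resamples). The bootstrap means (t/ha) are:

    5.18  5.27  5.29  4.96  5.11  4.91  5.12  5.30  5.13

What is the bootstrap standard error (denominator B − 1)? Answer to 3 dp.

Bootstrap SE is the standard deviation of the 9 replicate means.
Mean of replicates: (5.18 + 5.27 + 5.29 + 4.96 + 5.11 + 4.91 + 5.12 + 5.30 + 5.13) / 9 = 46.27000 / 9 = 5.14111
Sum of squared deviations: (+0.03889)² + (+0.12889)² + (+0.14889)² + (−0.18111)² + (−0.03111)² + (−0.23111)² + (−0.02111)² + (+0.15889)² + (−0.01111)² = 0.15329
Variance = 0.15329 / 8 = 0.01916
SE* = √0.01916

SE* = 0.138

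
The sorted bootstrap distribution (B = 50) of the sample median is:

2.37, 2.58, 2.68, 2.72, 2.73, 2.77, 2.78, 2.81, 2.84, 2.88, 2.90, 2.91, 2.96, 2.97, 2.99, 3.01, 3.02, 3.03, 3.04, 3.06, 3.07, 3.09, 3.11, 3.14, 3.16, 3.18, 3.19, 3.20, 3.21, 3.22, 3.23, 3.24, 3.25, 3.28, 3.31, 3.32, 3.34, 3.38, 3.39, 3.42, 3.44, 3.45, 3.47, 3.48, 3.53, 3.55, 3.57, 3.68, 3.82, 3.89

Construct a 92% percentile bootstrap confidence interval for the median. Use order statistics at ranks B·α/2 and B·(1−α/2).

(2.58, 3.68)

α = 0.08; lower rank = 50 × 0.040 = 2; upper rank = 50 × 0.960 = 48.
The 2nd smallest replicate is 2.58; the 48th is 3.68.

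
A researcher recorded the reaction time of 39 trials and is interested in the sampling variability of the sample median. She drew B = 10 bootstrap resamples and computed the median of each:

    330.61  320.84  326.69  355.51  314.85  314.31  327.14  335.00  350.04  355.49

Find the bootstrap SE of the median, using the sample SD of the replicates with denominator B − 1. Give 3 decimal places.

Bootstrap SE is the standard deviation of the 10 replicate medians.
Mean of replicates: (330.61 + 320.84 + 326.69 + 355.51 + 314.85 + 314.31 + 327.14 + 335.00 + 350.04 + 355.49) / 10 = 3330.4800 / 10 = 333.0480
Sum of squared deviations: (−2.4380)² + (−12.2080)² + (−6.3580)² + (+22.4620)² + (−18.1980)² + (−18.7380)² + (−5.9080)² + (+1.9520)² + (+16.9920)² + (+22.4420)² = 2213.3108
Variance = 2213.3108 / 9 = 245.9234
SE* = √245.9234

SE* = 15.682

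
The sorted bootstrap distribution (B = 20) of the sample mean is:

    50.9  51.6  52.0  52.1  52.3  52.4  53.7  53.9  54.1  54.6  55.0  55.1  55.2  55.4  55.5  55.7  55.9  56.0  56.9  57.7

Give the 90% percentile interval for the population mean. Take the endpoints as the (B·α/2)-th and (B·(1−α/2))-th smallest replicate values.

α = 0.10; lower rank = 20 × 0.050 = 1; upper rank = 20 × 0.950 = 19.
The 1st smallest replicate is 50.9; the 19th is 56.9.

(50.9, 56.9)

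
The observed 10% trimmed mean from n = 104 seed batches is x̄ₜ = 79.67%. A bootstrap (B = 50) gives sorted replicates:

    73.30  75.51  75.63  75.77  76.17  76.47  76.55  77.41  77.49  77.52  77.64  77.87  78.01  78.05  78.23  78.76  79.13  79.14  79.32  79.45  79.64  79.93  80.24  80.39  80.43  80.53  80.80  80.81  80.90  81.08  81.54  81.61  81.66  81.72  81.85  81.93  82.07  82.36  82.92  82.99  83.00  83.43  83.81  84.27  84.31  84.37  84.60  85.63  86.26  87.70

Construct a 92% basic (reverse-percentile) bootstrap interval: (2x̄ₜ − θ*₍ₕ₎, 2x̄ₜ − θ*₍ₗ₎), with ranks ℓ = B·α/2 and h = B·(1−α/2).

Percentile endpoints at ranks 2 and 48: θ*₍2₎ = 75.51, θ*₍48₎ = 85.63.
Basic interval reflects these around x̄ₜ:
  lower = 2 × 79.67 − 85.63 = 73.71
  upper = 2 × 79.67 − 75.51 = 83.83

(73.71, 83.83)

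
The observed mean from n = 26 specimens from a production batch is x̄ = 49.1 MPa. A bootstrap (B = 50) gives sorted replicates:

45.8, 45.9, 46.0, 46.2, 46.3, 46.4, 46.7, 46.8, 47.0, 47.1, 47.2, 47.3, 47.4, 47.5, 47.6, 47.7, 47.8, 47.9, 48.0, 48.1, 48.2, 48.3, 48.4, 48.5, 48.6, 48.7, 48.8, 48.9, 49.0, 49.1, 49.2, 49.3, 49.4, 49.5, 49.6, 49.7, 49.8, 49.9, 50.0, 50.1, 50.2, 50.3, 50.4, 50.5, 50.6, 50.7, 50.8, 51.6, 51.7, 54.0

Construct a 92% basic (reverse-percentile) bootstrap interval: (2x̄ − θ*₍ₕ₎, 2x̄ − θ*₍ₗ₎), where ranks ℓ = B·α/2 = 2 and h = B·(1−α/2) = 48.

(46.6, 52.3)

Percentile endpoints at ranks 2 and 48: θ*₍2₎ = 45.9, θ*₍48₎ = 51.6.
Basic interval reflects these around x̄:
  lower = 2 × 49.1 − 51.6 = 46.6
  upper = 2 × 49.1 − 45.9 = 52.3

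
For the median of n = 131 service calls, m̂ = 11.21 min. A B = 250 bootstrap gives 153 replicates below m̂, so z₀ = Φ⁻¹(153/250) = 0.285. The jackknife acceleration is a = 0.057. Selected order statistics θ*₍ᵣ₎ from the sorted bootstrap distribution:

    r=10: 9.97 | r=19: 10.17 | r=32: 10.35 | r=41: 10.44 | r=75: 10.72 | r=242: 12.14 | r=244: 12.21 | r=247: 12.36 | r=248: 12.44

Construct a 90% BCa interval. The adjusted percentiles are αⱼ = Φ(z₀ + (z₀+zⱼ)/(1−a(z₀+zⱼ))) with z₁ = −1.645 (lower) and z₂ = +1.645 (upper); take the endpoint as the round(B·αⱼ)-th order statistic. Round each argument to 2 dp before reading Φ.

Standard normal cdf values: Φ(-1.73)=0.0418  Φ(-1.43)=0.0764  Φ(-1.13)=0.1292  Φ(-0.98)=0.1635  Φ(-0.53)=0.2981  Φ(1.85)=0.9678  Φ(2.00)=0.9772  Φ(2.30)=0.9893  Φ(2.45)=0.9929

Lower: z₀ + z₁ = 0.285 + (-1.645) = -1.360; 1 − a(z₀+z₁) = 1 − (0.057)(-1.360) = 1.0775; argument = 0.285 + (-1.360)/1.0775 = -0.9772 → -0.98.
α₁ = Φ(-0.98) = 0.1635; rank = round(250 × 0.1635) = 41; θ*₍41₎ = 10.44.
Upper: z₀ + z₂ = 1.930; 1 − a(z₀+z₂) = 0.8900; argument = 2.4536 → 2.45; α₂ = 0.9929; rank = 248; θ*₍248₎ = 12.44.

(10.44, 12.44)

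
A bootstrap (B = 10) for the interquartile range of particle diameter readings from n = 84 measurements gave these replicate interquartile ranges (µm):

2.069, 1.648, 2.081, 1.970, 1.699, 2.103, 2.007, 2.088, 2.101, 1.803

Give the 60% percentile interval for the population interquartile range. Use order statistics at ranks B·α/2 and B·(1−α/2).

Sorted replicates: 1.648, 1.699, 1.803, 1.970, 2.007, 2.069, 2.081, 2.088, 2.101, 2.103
α = 0.40; lower rank = 10 × 0.200 = 2; upper rank = 10 × 0.800 = 8.
The 2nd smallest replicate is 1.699; the 8th is 2.088.

(1.699, 2.088)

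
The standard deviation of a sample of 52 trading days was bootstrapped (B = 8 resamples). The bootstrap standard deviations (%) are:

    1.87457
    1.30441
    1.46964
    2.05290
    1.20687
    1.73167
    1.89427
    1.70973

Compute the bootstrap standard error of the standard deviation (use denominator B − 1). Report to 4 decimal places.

SE* = 0.3002

Bootstrap SE is the standard deviation of the 8 replicate standard deviations.
Mean of replicates: (1.87457 + 1.30441 + 1.46964 + 2.05290 + 1.20687 + 1.73167 + 1.89427 + 1.70973) / 8 = 13.244060 / 8 = 1.655508
Sum of squared deviations: (+0.219062)² + (−0.351098)² + (−0.185868)² + (+0.397393)² + (−0.448638)² + (+0.076162)² + (+0.238762)² + (+0.054222)² = 0.630749
Variance = 0.630749 / 7 = 0.090107
SE* = √0.090107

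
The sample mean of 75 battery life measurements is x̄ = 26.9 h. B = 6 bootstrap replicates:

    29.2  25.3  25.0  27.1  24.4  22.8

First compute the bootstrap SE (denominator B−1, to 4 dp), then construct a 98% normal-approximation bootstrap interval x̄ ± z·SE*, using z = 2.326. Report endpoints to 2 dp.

(21.71, 32.09)

Mean of replicates = 25.6333; sum of squared deviations = 24.9333; SE* = √(24.9333/5) = 2.2331
Margin = 2.326 × 2.2331 = 5.194
Interval: 26.9 ± 5.194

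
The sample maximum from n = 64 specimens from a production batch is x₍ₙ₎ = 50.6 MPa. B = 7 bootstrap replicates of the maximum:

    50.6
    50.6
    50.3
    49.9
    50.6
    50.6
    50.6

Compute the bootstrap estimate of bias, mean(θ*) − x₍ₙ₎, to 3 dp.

mean(θ*) = (50.6 + 50.6 + 50.3 + 49.9 + 50.6 + 50.6 + 50.6) / 7 = 50.4571
bias = 50.4571 − 50.6

bias = −0.143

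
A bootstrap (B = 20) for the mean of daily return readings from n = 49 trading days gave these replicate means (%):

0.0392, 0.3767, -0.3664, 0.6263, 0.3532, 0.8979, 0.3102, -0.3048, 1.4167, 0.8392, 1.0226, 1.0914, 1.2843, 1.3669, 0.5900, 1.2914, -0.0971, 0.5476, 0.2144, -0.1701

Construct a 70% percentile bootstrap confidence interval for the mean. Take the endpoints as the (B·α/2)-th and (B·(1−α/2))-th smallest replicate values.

Sorted replicates: -0.3664, -0.3048, -0.1701, -0.0971, 0.0392, 0.2144, 0.3102, 0.3532, 0.3767, 0.5476, 0.5900, 0.6263, 0.8392, 0.8979, 1.0226, 1.0914, 1.2843, 1.2914, 1.3669, 1.4167
α = 0.30; lower rank = 20 × 0.150 = 3; upper rank = 20 × 0.850 = 17.
The 3rd smallest replicate is -0.1701; the 17th is 1.2843.

(-0.1701, 1.2843)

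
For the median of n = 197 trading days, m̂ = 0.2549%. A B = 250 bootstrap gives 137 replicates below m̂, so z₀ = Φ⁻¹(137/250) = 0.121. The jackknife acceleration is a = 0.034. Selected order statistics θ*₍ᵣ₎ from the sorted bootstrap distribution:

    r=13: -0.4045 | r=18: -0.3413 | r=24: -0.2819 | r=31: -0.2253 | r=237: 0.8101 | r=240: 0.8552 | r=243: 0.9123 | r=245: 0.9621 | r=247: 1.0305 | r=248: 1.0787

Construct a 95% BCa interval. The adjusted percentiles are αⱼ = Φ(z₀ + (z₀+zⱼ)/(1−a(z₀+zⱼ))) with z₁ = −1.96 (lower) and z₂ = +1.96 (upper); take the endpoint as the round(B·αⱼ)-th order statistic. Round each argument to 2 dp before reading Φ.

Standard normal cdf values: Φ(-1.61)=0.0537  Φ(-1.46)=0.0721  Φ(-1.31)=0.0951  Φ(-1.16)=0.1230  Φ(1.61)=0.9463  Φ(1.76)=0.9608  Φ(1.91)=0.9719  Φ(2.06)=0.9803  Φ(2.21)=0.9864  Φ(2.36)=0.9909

Lower: z₀ + z₁ = 0.121 + (-1.960) = -1.839; 1 − a(z₀+z₁) = 1 − (0.034)(-1.839) = 1.0625; argument = 0.121 + (-1.839)/1.0625 = -1.6098 → -1.61.
α₁ = Φ(-1.61) = 0.0537; rank = round(250 × 0.0537) = 13; θ*₍13₎ = -0.4045.
Upper: z₀ + z₂ = 2.081; 1 − a(z₀+z₂) = 0.9292; argument = 2.3605 → 2.36; α₂ = 0.9909; rank = 248; θ*₍248₎ = 1.0787.

(-0.4045, 1.0787)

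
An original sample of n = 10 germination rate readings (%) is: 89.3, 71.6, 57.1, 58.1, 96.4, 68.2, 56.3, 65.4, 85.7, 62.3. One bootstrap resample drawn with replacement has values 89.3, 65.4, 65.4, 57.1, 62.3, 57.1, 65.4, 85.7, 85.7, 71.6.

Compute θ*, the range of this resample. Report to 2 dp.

θ* = 32.20

Range = 89.3 − 57.1 = 32.20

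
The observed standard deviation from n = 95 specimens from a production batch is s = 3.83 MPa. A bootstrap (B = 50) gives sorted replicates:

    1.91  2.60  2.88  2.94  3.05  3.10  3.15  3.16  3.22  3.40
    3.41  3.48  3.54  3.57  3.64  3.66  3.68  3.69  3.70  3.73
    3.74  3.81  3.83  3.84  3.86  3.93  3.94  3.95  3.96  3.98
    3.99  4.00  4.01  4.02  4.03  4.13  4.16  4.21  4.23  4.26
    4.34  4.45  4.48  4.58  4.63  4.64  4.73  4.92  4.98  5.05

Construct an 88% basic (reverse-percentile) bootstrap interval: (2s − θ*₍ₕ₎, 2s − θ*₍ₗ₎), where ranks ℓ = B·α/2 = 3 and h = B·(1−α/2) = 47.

(2.93, 4.78)

Percentile endpoints at ranks 3 and 47: θ*₍3₎ = 2.88, θ*₍47₎ = 4.73.
Basic interval reflects these around s:
  lower = 2 × 3.83 − 4.73 = 2.93
  upper = 2 × 3.83 − 2.88 = 4.78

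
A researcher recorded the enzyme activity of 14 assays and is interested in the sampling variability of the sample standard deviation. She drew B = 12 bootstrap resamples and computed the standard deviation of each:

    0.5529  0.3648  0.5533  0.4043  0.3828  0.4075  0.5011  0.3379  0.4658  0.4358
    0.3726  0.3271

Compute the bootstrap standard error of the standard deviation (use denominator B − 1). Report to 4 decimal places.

Bootstrap SE is the standard deviation of the 12 replicate standard deviations.
Mean of replicates: (0.5529 + 0.3648 + 0.5533 + 0.4043 + 0.3828 + 0.4075 + 0.5011 + 0.3379 + 0.4658 + 0.4358 + 0.3726 + 0.3271) / 12 = 5.10590 / 12 = 0.42549
Sum of squared deviations: (+0.12741)² + (−0.06069)² + (+0.12781)² + (−0.02119)² + (−0.04269)² + (−0.01799)² + (+0.07561)² + (−0.08759)² + (+0.04031)² + (+0.01031)² + (−0.05289)² + (−0.09839)² = 0.06645
Variance = 0.06645 / 11 = 0.00604
SE* = √0.00604

SE* = 0.0777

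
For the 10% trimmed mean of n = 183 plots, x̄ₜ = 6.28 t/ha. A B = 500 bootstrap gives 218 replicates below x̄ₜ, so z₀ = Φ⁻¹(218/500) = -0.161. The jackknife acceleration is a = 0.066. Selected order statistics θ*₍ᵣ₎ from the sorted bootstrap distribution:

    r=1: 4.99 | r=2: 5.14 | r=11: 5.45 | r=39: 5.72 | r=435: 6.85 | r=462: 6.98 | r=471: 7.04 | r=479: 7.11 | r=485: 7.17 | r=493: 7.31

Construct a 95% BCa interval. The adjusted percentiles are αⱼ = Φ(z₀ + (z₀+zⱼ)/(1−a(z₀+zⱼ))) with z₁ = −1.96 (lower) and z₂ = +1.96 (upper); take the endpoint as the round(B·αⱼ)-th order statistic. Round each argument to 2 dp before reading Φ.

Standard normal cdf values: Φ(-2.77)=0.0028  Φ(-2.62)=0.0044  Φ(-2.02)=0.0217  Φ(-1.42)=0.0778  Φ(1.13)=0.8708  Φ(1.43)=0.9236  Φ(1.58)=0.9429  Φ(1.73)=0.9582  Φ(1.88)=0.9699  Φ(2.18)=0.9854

Lower: z₀ + z₁ = -0.161 + (-1.960) = -2.121; 1 − a(z₀+z₁) = 1 − (0.066)(-2.121) = 1.1400; argument = -0.161 + (-2.121)/1.1400 = -2.0215 → -2.02.
α₁ = Φ(-2.02) = 0.0217; rank = round(500 × 0.0217) = 11; θ*₍11₎ = 5.45.
Upper: z₀ + z₂ = 1.799; 1 − a(z₀+z₂) = 0.8813; argument = 1.8804 → 1.88; α₂ = 0.9699; rank = 485; θ*₍485₎ = 7.17.

(5.45, 7.17)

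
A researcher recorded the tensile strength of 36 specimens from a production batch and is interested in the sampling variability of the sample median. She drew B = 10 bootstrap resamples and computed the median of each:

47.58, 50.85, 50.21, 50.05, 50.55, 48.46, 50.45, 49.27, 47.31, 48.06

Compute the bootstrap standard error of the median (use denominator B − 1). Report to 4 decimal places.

SE* = 1.3265

Bootstrap SE is the standard deviation of the 10 replicate medians.
Mean of replicates: (47.58 + 50.85 + 50.21 + 50.05 + 50.55 + 48.46 + 50.45 + 49.27 + 47.31 + 48.06) / 10 = 492.79000 / 10 = 49.27900
Sum of squared deviations: (−1.69900)² + (+1.57100)² + (+0.93100)² + (+0.77100)² + (+1.27100)² + (−0.81900)² + (+1.17100)² + (−0.00900)² + (−1.96900)² + (−1.21900)² = 15.83629
Variance = 15.83629 / 9 = 1.75959
SE* = √1.75959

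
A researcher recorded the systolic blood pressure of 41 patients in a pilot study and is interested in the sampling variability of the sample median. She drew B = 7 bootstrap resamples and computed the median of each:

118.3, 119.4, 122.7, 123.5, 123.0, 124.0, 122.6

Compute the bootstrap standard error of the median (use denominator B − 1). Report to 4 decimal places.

SE* = 2.1800

Bootstrap SE is the standard deviation of the 7 replicate medians.
Mean of replicates: (118.3 + 119.4 + 122.7 + 123.5 + 123.0 + 124.0 + 122.6) / 7 = 853.50000 / 7 = 121.92857
Sum of squared deviations: (−3.62857)² + (−2.52857)² + (+0.77143)² + (+1.57143)² + (+1.07143)² + (+2.07143)² + (+0.67143)² = 28.51429
Variance = 28.51429 / 6 = 4.75238
SE* = √4.75238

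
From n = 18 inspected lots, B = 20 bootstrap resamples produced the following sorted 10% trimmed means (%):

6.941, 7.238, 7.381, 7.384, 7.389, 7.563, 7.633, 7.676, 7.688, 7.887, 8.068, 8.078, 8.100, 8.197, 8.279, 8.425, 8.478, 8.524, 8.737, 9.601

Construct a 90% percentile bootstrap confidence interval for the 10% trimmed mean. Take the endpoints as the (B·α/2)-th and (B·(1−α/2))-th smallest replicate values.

α = 0.10; lower rank = 20 × 0.050 = 1; upper rank = 20 × 0.950 = 19.
The 1st smallest replicate is 6.941; the 19th is 8.737.

(6.941, 8.737)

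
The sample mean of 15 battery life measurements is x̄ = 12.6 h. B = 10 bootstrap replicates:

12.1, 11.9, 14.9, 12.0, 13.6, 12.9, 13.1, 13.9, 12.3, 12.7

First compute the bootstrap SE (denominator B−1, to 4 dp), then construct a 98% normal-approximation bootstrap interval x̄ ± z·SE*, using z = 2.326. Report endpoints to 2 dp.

(10.36, 14.84)

Mean of replicates = 12.9400; sum of squared deviations = 8.3640; SE* = √(8.3640/9) = 0.9640
Margin = 2.326 × 0.9640 = 2.242
Interval: 12.6 ± 2.242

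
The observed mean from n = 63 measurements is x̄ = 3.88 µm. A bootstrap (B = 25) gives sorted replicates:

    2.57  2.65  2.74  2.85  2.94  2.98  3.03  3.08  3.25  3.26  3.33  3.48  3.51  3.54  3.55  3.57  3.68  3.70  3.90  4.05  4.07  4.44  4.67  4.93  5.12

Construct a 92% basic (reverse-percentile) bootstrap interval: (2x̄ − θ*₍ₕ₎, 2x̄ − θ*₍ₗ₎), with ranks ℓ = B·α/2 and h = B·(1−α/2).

Percentile endpoints at ranks 1 and 24: θ*₍1₎ = 2.57, θ*₍24₎ = 4.93.
Basic interval reflects these around x̄:
  lower = 2 × 3.88 − 4.93 = 2.83
  upper = 2 × 3.88 − 2.57 = 5.19

(2.83, 5.19)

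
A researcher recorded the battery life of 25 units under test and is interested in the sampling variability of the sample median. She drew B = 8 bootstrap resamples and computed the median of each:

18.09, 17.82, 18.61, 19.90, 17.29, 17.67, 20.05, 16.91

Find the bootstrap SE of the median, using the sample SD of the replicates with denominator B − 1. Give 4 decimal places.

SE* = 1.1552

Bootstrap SE is the standard deviation of the 8 replicate medians.
Mean of replicates: (18.09 + 17.82 + 18.61 + 19.90 + 17.29 + 17.67 + 20.05 + 16.91) / 8 = 146.34000 / 8 = 18.29250
Sum of squared deviations: (−0.20250)² + (−0.47250)² + (+0.31750)² + (+1.60750)² + (−1.00250)² + (−0.62250)² + (+1.75750)² + (−1.38250)² = 9.34175
Variance = 9.34175 / 7 = 1.33454
SE* = √1.33454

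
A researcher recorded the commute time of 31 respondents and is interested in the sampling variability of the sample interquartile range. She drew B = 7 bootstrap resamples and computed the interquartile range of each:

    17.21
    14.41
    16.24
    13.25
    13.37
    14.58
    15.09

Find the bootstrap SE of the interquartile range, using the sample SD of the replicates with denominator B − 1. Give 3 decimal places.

SE* = 1.447

Bootstrap SE is the standard deviation of the 7 replicate interquartile ranges.
Mean of replicates: (17.21 + 14.41 + 16.24 + 13.25 + 13.37 + 14.58 + 15.09) / 7 = 104.1500 / 7 = 14.8786
Sum of squared deviations: (+2.3314)² + (−0.4686)² + (+1.3614)² + (−1.6286)² + (−1.5086)² + (−0.2986)² + (+0.2114)² = 12.5705
Variance = 12.5705 / 6 = 2.0951
SE* = √2.0951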